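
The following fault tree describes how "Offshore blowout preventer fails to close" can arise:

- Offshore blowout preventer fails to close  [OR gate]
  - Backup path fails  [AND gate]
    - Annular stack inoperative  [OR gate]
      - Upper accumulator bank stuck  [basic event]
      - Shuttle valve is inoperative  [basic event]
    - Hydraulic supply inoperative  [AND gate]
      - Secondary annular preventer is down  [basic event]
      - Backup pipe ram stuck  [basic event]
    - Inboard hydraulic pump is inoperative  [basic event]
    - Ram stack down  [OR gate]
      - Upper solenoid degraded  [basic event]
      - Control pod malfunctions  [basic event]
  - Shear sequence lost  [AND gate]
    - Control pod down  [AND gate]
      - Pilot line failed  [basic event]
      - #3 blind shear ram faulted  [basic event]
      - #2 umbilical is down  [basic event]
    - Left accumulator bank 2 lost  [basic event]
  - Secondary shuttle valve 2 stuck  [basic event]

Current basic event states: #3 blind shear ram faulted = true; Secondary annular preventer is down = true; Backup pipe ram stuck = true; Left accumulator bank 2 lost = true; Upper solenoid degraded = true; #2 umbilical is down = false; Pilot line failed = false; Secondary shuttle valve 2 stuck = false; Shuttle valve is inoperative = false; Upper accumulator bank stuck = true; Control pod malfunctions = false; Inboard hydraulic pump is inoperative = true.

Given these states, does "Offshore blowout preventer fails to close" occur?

Yes

Annular stack inoperative [OR]: Upper accumulator bank stuck=occurs, Shuttle valve is inoperative=not → at least one input occurs → occurs.
Hydraulic supply inoperative [AND]: Secondary annular preventer is down=occurs, Backup pipe ram stuck=occurs → all inputs occur → occurs.
Ram stack down [OR]: Upper solenoid degraded=occurs, Control pod malfunctions=not → at least one input occurs → occurs.
Backup path fails [AND]: Annular stack inoperative=occurs, Hydraulic supply inoperative=occurs, Inboard hydraulic pump is inoperative=occurs, Ram stack down=occurs → all inputs occur → occurs.
Control pod down [AND]: Pilot line failed=not, #3 blind shear ram faulted=occurs, #2 umbilical is down=not → not all inputs occur → does not occur.
Shear sequence lost [AND]: Control pod down=not, Left accumulator bank 2 lost=occurs → not all inputs occur → does not occur.
Offshore blowout preventer fails to close [OR]: Backup path fails=occurs, Shear sequence lost=not, Secondary shuttle valve 2 stuck=not → at least one input occurs → occurs.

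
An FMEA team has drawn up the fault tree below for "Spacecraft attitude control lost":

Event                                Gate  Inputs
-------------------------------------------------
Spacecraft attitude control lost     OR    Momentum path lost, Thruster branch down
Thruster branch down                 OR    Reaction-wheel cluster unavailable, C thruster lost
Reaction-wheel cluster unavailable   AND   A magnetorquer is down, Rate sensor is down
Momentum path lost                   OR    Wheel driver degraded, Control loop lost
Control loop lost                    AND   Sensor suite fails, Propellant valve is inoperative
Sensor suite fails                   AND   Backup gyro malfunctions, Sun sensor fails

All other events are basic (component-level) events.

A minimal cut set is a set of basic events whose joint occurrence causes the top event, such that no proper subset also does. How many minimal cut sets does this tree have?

4

Sensor suite fails [AND]: one cut set from each child combined → 1 × 1 = 1 cut set(s).
Control loop lost [AND]: one cut set from each child combined → 1 × 1 = 1 cut set(s).
Momentum path lost [OR]: union of children's cut sets → 2 cut set(s).
Reaction-wheel cluster unavailable [AND]: one cut set from each child combined → 1 × 1 = 1 cut set(s).
Thruster branch down [OR]: union of children's cut sets → 2 cut set(s).
Spacecraft attitude control lost [OR]: union of children's cut sets → 4 cut set(s).
Minimal cut sets: {Wheel driver degraded}; {Backup gyro malfunctions, Propellant valve is inoperative, Sun sensor fails}; {A magnetorquer is down, Rate sensor is down}; {C thruster lost}.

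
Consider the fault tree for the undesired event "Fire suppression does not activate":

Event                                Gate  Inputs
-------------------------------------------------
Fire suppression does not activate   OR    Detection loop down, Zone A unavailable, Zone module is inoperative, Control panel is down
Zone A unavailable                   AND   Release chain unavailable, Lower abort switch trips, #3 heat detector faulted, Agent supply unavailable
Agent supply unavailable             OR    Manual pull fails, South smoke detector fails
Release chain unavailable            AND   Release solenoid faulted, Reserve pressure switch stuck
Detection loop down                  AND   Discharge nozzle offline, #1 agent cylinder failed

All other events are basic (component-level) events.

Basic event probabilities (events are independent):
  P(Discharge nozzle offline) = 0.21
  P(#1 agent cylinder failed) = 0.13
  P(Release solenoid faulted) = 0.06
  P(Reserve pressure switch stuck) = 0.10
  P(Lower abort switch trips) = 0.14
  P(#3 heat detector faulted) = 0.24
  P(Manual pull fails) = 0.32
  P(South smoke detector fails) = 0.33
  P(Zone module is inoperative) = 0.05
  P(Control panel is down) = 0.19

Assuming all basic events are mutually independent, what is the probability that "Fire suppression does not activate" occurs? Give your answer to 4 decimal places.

0.2516

P(Detection loop down) [AND] = 0.21 × 0.13 = 0.027300
P(Release chain unavailable) [AND] = 0.06 × 0.10 = 0.006000
P(Agent supply unavailable) [OR] = 1 − (1−0.32) × (1−0.33) = 0.544400
P(Zone A unavailable) [AND] = 0.006000 × 0.14 × 0.24 × 0.544400 = 0.000110
P(Fire suppression does not activate) [OR] = 1 − (1−0.027300) × (1−0.000110) × (1−0.05) × (1−0.19) = 0.251590
Rounded to 4 decimal places: P(Fire suppression does not activate) ≈ 0.2516.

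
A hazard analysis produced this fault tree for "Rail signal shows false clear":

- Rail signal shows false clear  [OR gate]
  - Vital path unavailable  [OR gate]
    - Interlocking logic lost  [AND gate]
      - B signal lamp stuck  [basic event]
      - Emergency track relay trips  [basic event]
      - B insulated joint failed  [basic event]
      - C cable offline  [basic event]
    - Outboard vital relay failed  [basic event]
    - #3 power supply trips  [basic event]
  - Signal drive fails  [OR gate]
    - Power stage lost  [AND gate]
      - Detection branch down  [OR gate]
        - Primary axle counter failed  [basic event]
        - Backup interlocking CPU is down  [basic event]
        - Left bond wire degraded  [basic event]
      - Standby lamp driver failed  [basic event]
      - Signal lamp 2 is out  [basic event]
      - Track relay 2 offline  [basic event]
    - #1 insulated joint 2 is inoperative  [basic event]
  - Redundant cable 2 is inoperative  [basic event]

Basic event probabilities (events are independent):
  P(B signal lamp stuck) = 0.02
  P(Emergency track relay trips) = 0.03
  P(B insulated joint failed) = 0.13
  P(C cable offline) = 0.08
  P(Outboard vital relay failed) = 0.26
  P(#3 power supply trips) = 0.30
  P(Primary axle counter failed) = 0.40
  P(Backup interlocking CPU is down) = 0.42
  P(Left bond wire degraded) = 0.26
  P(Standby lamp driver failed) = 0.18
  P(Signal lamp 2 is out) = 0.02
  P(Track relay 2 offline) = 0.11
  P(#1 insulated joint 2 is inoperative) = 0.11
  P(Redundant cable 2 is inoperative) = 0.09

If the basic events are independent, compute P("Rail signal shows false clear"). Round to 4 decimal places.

P(Interlocking logic lost) [AND] = 0.02 × 0.03 × 0.13 × 0.08 = 0.000006
P(Vital path unavailable) [OR] = 1 − (1−0.000006) × (1−0.26) × (1−0.30) = 0.482003
P(Detection branch down) [OR] = 1 − (1−0.40) × (1−0.42) × (1−0.26) = 0.742480
P(Power stage lost) [AND] = 0.742480 × 0.18 × 0.02 × 0.11 = 0.000294
P(Signal drive fails) [OR] = 1 − (1−0.000294) × (1−0.11) = 0.110262
P(Rail signal shows false clear) [OR] = 1 − (1−0.482003) × (1−0.110262) × (1−0.09) = 0.580598
Rounded to 4 decimal places: P(Rail signal shows false clear) ≈ 0.5806.

0.5806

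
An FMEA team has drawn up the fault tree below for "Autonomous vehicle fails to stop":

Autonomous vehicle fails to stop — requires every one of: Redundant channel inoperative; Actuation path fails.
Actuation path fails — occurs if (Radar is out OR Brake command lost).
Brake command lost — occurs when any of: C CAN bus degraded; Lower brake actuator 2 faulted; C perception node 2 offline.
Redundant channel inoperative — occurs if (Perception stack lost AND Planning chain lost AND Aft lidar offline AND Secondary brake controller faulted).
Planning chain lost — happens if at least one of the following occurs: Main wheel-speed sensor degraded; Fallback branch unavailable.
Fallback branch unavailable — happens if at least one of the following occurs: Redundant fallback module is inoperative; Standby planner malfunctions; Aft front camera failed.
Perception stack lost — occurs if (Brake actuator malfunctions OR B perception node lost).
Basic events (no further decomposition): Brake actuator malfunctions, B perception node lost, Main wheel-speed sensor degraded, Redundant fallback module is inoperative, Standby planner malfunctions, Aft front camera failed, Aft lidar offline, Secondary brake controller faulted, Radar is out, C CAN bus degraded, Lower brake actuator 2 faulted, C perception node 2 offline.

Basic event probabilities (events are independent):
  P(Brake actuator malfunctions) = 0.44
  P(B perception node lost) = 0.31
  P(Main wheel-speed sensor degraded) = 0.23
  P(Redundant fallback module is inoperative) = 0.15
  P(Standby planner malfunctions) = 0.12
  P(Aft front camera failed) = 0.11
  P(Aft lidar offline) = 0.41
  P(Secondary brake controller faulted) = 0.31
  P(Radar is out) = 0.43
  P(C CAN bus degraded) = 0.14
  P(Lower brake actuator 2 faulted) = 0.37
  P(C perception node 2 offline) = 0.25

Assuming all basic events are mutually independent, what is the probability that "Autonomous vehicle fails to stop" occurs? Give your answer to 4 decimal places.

P(Perception stack lost) [OR] = 1 − (1−0.44) × (1−0.31) = 0.613600
P(Fallback branch unavailable) [OR] = 1 − (1−0.15) × (1−0.12) × (1−0.11) = 0.334280
P(Planning chain lost) [OR] = 1 − (1−0.23) × (1−0.334280) = 0.487396
P(Redundant channel inoperative) [AND] = 0.613600 × 0.487396 × 0.41 × 0.31 = 0.038011
P(Brake command lost) [OR] = 1 − (1−0.14) × (1−0.37) × (1−0.25) = 0.593650
P(Actuation path fails) [OR] = 1 − (1−0.43) × (1−0.593650) = 0.768381
P(Autonomous vehicle fails to stop) [AND] = 0.038011 × 0.768381 = 0.029207
Rounded to 4 decimal places: P(Autonomous vehicle fails to stop) ≈ 0.0292.

0.0292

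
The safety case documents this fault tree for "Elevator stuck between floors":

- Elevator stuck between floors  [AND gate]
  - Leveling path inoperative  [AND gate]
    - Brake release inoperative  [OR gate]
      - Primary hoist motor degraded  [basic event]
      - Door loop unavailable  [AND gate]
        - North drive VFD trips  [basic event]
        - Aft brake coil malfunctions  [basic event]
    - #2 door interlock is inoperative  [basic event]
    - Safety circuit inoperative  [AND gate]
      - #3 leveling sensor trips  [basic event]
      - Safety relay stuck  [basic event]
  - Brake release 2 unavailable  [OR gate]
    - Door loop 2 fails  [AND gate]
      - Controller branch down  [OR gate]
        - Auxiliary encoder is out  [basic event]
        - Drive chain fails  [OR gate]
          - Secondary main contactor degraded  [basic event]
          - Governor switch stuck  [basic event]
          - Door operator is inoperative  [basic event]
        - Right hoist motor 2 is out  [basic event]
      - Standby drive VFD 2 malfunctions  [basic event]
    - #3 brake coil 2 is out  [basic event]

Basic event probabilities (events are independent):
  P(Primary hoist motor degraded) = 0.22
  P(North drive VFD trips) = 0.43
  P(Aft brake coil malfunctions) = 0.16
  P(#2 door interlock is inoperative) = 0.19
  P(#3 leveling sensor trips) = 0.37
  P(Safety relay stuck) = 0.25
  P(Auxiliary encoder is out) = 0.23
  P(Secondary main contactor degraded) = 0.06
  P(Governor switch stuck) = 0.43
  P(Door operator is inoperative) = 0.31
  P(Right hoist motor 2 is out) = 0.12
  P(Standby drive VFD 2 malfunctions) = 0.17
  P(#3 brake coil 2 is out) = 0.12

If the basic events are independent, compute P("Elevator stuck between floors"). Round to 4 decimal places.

0.0011

P(Door loop unavailable) [AND] = 0.43 × 0.16 = 0.068800
P(Brake release inoperative) [OR] = 1 − (1−0.22) × (1−0.068800) = 0.273664
P(Safety circuit inoperative) [AND] = 0.37 × 0.25 = 0.092500
P(Leveling path inoperative) [AND] = 0.273664 × 0.19 × 0.092500 = 0.004810
P(Drive chain fails) [OR] = 1 − (1−0.06) × (1−0.43) × (1−0.31) = 0.630298
P(Controller branch down) [OR] = 1 − (1−0.23) × (1−0.630298) × (1−0.12) = 0.749490
P(Door loop 2 fails) [AND] = 0.749490 × 0.17 = 0.127413
P(Brake release 2 unavailable) [OR] = 1 − (1−0.127413) × (1−0.12) = 0.232123
P(Elevator stuck between floors) [AND] = 0.004810 × 0.232123 = 0.001117
Rounded to 4 decimal places: P(Elevator stuck between floors) ≈ 0.0011.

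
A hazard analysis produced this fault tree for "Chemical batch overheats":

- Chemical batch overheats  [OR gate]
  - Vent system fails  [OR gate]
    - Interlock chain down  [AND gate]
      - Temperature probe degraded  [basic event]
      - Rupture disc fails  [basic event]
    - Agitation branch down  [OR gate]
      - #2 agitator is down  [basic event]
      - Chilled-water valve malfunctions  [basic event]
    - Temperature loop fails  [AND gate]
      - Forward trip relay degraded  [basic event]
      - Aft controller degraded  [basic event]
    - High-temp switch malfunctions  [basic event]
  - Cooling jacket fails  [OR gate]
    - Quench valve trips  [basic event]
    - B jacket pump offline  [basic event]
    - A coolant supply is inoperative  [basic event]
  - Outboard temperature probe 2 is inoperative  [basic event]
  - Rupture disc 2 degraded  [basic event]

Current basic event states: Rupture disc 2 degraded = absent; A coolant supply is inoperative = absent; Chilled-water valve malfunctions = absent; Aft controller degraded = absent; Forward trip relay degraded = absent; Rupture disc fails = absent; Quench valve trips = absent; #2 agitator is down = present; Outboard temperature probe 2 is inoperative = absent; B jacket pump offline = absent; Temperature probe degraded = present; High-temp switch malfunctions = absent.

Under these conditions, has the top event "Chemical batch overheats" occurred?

Yes

Interlock chain down [AND]: Temperature probe degraded=occurs, Rupture disc fails=not → not all inputs occur → does not occur.
Agitation branch down [OR]: #2 agitator is down=occurs, Chilled-water valve malfunctions=not → at least one input occurs → occurs.
Temperature loop fails [AND]: Forward trip relay degraded=not, Aft controller degraded=not → not all inputs occur → does not occur.
Vent system fails [OR]: Interlock chain down=not, Agitation branch down=occurs, Temperature loop fails=not, High-temp switch malfunctions=not → at least one input occurs → occurs.
Cooling jacket fails [OR]: Quench valve trips=not, B jacket pump offline=not, A coolant supply is inoperative=not → no input occurs → does not occur.
Chemical batch overheats [OR]: Vent system fails=occurs, Cooling jacket fails=not, Outboard temperature probe 2 is inoperative=not, Rupture disc 2 degraded=not → at least one input occurs → occurs.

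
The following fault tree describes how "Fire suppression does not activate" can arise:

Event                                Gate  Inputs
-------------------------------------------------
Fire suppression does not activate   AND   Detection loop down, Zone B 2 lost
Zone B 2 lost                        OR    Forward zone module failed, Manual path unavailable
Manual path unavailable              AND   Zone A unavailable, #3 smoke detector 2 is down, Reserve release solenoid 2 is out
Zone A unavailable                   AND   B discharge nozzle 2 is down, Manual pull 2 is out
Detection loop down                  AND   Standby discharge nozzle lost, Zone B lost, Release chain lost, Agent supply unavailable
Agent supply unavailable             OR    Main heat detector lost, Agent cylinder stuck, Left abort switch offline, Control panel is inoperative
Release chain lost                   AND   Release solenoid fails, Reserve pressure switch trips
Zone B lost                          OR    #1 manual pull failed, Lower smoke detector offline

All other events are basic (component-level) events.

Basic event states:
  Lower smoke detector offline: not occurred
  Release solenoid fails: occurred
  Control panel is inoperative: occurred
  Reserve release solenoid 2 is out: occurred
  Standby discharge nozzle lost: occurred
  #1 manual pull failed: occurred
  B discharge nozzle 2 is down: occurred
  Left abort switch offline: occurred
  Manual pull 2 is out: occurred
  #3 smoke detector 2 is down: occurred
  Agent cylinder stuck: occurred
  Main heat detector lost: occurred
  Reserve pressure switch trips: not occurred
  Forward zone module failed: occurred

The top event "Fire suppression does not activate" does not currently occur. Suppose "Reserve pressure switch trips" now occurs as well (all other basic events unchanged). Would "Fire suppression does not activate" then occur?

Counterfactual: set "Reserve pressure switch trips" to occurred.
Zone B lost [OR]: #1 manual pull failed=occurs, Lower smoke detector offline=not → at least one input occurs → occurs.
Release chain lost [AND]: Release solenoid fails=occurs, Reserve pressure switch trips=occurs → all inputs occur → occurs.
Agent supply unavailable [OR]: Main heat detector lost=occurs, Agent cylinder stuck=occurs, Left abort switch offline=occurs, Control panel is inoperative=occurs → at least one input occurs → occurs.
Detection loop down [AND]: Standby discharge nozzle lost=occurs, Zone B lost=occurs, Release chain lost=occurs, Agent supply unavailable=occurs → all inputs occur → occurs.
Zone A unavailable [AND]: B discharge nozzle 2 is down=occurs, Manual pull 2 is out=occurs → all inputs occur → occurs.
Manual path unavailable [AND]: Zone A unavailable=occurs, #3 smoke detector 2 is down=occurs, Reserve release solenoid 2 is out=occurs → all inputs occur → occurs.
Zone B 2 lost [OR]: Forward zone module failed=occurs, Manual path unavailable=occurs → at least one input occurs → occurs.
Fire suppression does not activate [AND]: Detection loop down=occurs, Zone B 2 lost=occurs → all inputs occur → occurs.

Yes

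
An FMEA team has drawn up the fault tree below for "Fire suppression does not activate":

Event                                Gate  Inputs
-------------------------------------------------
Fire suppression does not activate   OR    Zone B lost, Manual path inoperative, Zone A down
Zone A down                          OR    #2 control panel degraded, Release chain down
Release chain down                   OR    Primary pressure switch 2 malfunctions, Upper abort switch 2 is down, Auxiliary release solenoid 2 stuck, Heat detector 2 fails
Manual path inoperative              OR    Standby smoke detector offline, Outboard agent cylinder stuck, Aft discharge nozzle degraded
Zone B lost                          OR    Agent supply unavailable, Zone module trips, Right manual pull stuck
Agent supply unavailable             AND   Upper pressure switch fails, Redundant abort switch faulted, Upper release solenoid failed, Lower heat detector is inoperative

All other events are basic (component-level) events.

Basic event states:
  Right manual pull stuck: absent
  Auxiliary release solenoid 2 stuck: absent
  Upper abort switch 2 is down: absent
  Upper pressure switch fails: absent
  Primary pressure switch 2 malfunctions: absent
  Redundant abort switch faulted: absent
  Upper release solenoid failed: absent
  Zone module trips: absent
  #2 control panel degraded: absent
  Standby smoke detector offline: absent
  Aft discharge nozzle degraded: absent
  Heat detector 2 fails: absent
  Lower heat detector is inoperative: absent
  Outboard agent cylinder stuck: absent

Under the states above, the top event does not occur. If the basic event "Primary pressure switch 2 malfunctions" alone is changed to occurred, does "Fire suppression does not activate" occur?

Counterfactual: set "Primary pressure switch 2 malfunctions" to occurred.
Agent supply unavailable [AND]: Upper pressure switch fails=not, Redundant abort switch faulted=not, Upper release solenoid failed=not, Lower heat detector is inoperative=not → not all inputs occur → does not occur.
Zone B lost [OR]: Agent supply unavailable=not, Zone module trips=not, Right manual pull stuck=not → no input occurs → does not occur.
Manual path inoperative [OR]: Standby smoke detector offline=not, Outboard agent cylinder stuck=not, Aft discharge nozzle degraded=not → no input occurs → does not occur.
Release chain down [OR]: Primary pressure switch 2 malfunctions=occurs, Upper abort switch 2 is down=not, Auxiliary release solenoid 2 stuck=not, Heat detector 2 fails=not → at least one input occurs → occurs.
Zone A down [OR]: #2 control panel degraded=not, Release chain down=occurs → at least one input occurs → occurs.
Fire suppression does not activate [OR]: Zone B lost=not, Manual path inoperative=not, Zone A down=occurs → at least one input occurs → occurs.

Yes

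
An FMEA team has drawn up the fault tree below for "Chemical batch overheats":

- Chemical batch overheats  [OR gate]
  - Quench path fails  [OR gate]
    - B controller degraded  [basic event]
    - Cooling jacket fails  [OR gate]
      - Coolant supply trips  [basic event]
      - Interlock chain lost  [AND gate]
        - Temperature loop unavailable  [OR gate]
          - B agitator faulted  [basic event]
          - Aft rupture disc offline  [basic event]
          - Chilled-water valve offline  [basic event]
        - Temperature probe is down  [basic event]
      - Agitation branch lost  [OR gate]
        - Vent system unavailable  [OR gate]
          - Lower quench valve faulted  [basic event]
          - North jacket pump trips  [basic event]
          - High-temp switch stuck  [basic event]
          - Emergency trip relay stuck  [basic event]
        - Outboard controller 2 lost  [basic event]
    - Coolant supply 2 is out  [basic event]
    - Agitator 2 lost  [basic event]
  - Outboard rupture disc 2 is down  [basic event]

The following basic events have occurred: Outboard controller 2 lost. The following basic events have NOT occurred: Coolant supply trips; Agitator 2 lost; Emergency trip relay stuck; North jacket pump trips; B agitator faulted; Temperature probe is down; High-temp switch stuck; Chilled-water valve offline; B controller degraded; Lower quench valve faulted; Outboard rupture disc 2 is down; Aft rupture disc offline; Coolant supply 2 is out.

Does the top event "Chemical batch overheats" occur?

Yes

Temperature loop unavailable [OR]: B agitator faulted=not, Aft rupture disc offline=not, Chilled-water valve offline=not → no input occurs → does not occur.
Interlock chain lost [AND]: Temperature loop unavailable=not, Temperature probe is down=not → not all inputs occur → does not occur.
Vent system unavailable [OR]: Lower quench valve faulted=not, North jacket pump trips=not, High-temp switch stuck=not, Emergency trip relay stuck=not → no input occurs → does not occur.
Agitation branch lost [OR]: Vent system unavailable=not, Outboard controller 2 lost=occurs → at least one input occurs → occurs.
Cooling jacket fails [OR]: Coolant supply trips=not, Interlock chain lost=not, Agitation branch lost=occurs → at least one input occurs → occurs.
Quench path fails [OR]: B controller degraded=not, Cooling jacket fails=occurs, Coolant supply 2 is out=not, Agitator 2 lost=not → at least one input occurs → occurs.
Chemical batch overheats [OR]: Quench path fails=occurs, Outboard rupture disc 2 is down=not → at least one input occurs → occurs.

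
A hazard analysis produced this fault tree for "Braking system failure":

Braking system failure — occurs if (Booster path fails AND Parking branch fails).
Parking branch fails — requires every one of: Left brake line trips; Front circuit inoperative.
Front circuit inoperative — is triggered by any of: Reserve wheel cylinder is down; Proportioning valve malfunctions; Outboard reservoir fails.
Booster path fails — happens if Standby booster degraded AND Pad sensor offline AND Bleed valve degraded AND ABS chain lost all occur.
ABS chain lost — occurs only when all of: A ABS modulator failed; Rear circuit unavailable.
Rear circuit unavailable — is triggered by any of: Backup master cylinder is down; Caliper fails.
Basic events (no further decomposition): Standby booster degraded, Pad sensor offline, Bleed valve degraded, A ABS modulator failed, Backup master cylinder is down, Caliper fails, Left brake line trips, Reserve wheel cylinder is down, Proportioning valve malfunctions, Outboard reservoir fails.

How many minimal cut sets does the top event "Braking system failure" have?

Rear circuit unavailable [OR]: union of children's cut sets → 2 cut set(s).
ABS chain lost [AND]: one cut set from each child combined → 1 × 2 = 2 cut set(s).
Booster path fails [AND]: one cut set from each child combined → 1 × 1 × 1 × 2 = 2 cut set(s).
Front circuit inoperative [OR]: union of children's cut sets → 3 cut set(s).
Parking branch fails [AND]: one cut set from each child combined → 1 × 3 = 3 cut set(s).
Braking system failure [AND]: one cut set from each child combined → 2 × 3 = 6 cut set(s).
Minimal cut sets: {A ABS modulator failed, Backup master cylinder is down, Bleed valve degraded, Left brake line trips, Pad sensor offline, Reserve wheel cylinder is down, Standby booster degraded}; {A ABS modulator failed, Backup master cylinder is down, Bleed valve degraded, Left brake line trips, Pad sensor offline, Proportioning valve malfunctions, Standby booster degraded}; {A ABS modulator failed, Backup master cylinder is down, Bleed valve degraded, Left brake line trips, Outboard reservoir fails, Pad sensor offline, Standby booster degraded}; {A ABS modulator failed, Bleed valve degraded, Caliper fails, Left brake line trips, Pad sensor offline, Reserve wheel cylinder is down, Standby booster degraded}; {A ABS modulator failed, Bleed valve degraded, Caliper fails, Left brake line trips, Pad sensor offline, Proportioning valve malfunctions, Standby booster degraded}; {A ABS modulator failed, Bleed valve degraded, Caliper fails, Left brake line trips, Outboard reservoir fails, Pad sensor offline, Standby booster degraded}.

6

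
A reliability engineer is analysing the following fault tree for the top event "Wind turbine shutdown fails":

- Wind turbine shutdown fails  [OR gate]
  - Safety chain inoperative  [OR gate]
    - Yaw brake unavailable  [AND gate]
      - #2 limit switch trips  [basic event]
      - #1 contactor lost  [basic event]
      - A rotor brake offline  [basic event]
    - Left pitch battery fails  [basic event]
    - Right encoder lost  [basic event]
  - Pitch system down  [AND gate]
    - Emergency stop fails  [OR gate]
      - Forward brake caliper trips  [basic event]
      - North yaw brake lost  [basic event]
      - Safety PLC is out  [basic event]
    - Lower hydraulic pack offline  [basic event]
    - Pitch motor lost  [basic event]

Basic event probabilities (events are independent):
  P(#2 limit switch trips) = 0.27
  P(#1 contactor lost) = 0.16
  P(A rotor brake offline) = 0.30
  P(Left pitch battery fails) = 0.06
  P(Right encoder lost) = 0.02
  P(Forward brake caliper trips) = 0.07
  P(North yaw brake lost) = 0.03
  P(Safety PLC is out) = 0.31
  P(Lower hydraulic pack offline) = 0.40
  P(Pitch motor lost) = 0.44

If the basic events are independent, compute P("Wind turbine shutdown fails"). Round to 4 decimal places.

0.1512

P(Yaw brake unavailable) [AND] = 0.27 × 0.16 × 0.30 = 0.012960
P(Safety chain inoperative) [OR] = 1 − (1−0.012960) × (1−0.06) × (1−0.02) = 0.090739
P(Emergency stop fails) [OR] = 1 − (1−0.07) × (1−0.03) × (1−0.31) = 0.377551
P(Pitch system down) [AND] = 0.377551 × 0.40 × 0.44 = 0.066449
P(Wind turbine shutdown fails) [OR] = 1 − (1−0.090739) × (1−0.066449) = 0.151158
Rounded to 4 decimal places: P(Wind turbine shutdown fails) ≈ 0.1512.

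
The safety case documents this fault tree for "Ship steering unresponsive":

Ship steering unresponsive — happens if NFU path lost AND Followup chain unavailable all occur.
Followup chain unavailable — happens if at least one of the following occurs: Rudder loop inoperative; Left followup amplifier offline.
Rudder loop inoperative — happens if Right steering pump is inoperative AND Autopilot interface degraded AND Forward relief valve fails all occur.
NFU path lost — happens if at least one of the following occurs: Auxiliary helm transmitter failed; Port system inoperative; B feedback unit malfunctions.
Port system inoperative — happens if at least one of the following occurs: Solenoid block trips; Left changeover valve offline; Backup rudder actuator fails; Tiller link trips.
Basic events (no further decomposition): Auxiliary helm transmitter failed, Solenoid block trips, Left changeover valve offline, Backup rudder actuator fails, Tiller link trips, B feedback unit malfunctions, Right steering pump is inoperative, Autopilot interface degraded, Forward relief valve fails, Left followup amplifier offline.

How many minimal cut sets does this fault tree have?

Port system inoperative [OR]: union of children's cut sets → 4 cut set(s).
NFU path lost [OR]: union of children's cut sets → 6 cut set(s).
Rudder loop inoperative [AND]: one cut set from each child combined → 1 × 1 × 1 = 1 cut set(s).
Followup chain unavailable [OR]: union of children's cut sets → 2 cut set(s).
Ship steering unresponsive [AND]: one cut set from each child combined → 6 × 2 = 12 cut set(s).

12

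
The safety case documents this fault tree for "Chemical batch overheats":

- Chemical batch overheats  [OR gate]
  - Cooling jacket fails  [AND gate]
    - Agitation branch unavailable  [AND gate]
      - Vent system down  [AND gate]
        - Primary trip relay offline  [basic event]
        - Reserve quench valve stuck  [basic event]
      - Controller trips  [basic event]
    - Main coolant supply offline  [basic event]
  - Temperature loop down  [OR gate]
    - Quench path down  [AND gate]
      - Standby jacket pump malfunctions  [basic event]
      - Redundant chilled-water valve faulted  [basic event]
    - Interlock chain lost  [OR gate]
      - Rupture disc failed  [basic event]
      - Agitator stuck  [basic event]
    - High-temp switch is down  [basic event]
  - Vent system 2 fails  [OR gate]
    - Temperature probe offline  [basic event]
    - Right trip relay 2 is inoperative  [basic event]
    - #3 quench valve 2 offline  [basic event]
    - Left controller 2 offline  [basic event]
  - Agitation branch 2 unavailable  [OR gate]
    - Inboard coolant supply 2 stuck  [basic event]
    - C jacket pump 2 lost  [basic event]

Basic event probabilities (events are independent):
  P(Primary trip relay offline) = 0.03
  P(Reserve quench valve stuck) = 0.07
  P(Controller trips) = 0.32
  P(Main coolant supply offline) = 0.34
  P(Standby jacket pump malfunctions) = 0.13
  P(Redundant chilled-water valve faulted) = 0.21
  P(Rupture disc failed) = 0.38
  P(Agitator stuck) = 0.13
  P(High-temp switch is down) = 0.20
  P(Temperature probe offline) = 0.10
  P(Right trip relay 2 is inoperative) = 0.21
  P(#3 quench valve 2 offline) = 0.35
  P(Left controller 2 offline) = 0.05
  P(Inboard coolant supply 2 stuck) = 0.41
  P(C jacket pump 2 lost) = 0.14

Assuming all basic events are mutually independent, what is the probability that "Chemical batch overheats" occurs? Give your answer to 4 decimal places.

0.9065

P(Vent system down) [AND] = 0.03 × 0.07 = 0.002100
P(Agitation branch unavailable) [AND] = 0.002100 × 0.32 = 0.000672
P(Cooling jacket fails) [AND] = 0.000672 × 0.34 = 0.000228
P(Quench path down) [AND] = 0.13 × 0.21 = 0.027300
P(Interlock chain lost) [OR] = 1 − (1−0.38) × (1−0.13) = 0.460600
P(Temperature loop down) [OR] = 1 − (1−0.027300) × (1−0.460600) × (1−0.20) = 0.580260
P(Vent system 2 fails) [OR] = 1 − (1−0.10) × (1−0.21) × (1−0.35) × (1−0.05) = 0.560958
P(Agitation branch 2 unavailable) [OR] = 1 − (1−0.41) × (1−0.14) = 0.492600
P(Chemical batch overheats) [OR] = 1 − (1−0.000228) × (1−0.580260) × (1−0.560958) × (1−0.492600) = 0.906516
Rounded to 4 decimal places: P(Chemical batch overheats) ≈ 0.9065.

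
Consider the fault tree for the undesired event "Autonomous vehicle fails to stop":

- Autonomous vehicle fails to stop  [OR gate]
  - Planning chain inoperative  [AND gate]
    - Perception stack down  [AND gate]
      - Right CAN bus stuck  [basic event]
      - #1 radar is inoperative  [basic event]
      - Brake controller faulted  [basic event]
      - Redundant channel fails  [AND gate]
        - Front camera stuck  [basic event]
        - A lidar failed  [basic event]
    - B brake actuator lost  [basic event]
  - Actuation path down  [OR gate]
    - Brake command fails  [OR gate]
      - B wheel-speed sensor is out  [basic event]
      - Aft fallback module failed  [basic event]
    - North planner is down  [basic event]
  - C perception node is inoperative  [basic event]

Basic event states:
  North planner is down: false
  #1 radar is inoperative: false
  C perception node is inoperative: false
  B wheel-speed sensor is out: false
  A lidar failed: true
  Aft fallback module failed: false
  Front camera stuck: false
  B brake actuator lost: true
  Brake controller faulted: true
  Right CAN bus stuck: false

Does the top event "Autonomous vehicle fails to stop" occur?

No

Redundant channel fails [AND]: Front camera stuck=not, A lidar failed=occurs → not all inputs occur → does not occur.
Perception stack down [AND]: Right CAN bus stuck=not, #1 radar is inoperative=not, Brake controller faulted=occurs, Redundant channel fails=not → not all inputs occur → does not occur.
Planning chain inoperative [AND]: Perception stack down=not, B brake actuator lost=occurs → not all inputs occur → does not occur.
Brake command fails [OR]: B wheel-speed sensor is out=not, Aft fallback module failed=not → no input occurs → does not occur.
Actuation path down [OR]: Brake command fails=not, North planner is down=not → no input occurs → does not occur.
Autonomous vehicle fails to stop [OR]: Planning chain inoperative=not, Actuation path down=not, C perception node is inoperative=not → no input occurs → does not occur.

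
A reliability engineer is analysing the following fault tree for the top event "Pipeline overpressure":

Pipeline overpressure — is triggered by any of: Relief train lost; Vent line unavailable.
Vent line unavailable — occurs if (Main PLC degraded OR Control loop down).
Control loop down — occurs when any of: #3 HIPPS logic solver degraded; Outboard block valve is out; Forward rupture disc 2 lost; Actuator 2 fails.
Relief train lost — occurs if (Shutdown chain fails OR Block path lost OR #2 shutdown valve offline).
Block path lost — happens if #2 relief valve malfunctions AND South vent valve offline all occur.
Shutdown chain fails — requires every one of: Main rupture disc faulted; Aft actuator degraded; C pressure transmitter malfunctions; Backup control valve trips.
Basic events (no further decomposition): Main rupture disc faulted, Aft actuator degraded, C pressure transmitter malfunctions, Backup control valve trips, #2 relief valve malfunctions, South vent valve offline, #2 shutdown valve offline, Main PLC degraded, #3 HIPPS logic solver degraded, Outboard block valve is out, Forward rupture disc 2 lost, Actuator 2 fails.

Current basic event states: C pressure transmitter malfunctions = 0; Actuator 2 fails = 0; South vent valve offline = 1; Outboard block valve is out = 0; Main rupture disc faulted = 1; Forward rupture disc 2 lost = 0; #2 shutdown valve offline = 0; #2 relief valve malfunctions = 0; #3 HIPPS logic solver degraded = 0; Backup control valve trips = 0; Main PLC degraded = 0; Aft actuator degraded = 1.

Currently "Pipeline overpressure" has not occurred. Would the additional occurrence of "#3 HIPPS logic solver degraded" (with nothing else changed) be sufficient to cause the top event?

Counterfactual: set "#3 HIPPS logic solver degraded" to occurred.
Shutdown chain fails [AND]: Main rupture disc faulted=occurs, Aft actuator degraded=occurs, C pressure transmitter malfunctions=not, Backup control valve trips=not → not all inputs occur → does not occur.
Block path lost [AND]: #2 relief valve malfunctions=not, South vent valve offline=occurs → not all inputs occur → does not occur.
Relief train lost [OR]: Shutdown chain fails=not, Block path lost=not, #2 shutdown valve offline=not → no input occurs → does not occur.
Control loop down [OR]: #3 HIPPS logic solver degraded=occurs, Outboard block valve is out=not, Forward rupture disc 2 lost=not, Actuator 2 fails=not → at least one input occurs → occurs.
Vent line unavailable [OR]: Main PLC degraded=not, Control loop down=occurs → at least one input occurs → occurs.
Pipeline overpressure [OR]: Relief train lost=not, Vent line unavailable=occurs → at least one input occurs → occurs.

Yes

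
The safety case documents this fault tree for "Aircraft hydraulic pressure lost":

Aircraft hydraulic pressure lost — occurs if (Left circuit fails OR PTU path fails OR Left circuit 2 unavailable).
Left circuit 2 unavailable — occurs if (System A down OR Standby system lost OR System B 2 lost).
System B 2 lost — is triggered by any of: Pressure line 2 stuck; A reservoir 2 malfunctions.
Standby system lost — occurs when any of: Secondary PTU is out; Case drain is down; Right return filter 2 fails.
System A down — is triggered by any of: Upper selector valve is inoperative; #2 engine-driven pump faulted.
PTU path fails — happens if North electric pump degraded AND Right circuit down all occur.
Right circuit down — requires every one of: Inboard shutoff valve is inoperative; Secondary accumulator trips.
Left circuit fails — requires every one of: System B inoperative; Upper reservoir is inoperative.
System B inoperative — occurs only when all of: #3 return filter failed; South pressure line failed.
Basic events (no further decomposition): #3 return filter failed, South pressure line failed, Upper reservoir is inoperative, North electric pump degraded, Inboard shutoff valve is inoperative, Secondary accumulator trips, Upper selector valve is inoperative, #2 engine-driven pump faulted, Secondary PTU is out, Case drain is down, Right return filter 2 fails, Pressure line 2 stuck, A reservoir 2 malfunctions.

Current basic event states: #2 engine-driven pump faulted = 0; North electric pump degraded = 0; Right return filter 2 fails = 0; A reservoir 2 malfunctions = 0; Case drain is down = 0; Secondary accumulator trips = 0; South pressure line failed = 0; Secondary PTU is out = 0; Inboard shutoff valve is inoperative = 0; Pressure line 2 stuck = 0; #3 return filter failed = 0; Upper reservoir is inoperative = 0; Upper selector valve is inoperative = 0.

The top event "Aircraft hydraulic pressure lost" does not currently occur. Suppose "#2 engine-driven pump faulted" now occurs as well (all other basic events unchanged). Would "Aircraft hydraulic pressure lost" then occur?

Counterfactual: set "#2 engine-driven pump faulted" to occurred.
System B inoperative [AND]: #3 return filter failed=not, South pressure line failed=not → not all inputs occur → does not occur.
Left circuit fails [AND]: System B inoperative=not, Upper reservoir is inoperative=not → not all inputs occur → does not occur.
Right circuit down [AND]: Inboard shutoff valve is inoperative=not, Secondary accumulator trips=not → not all inputs occur → does not occur.
PTU path fails [AND]: North electric pump degraded=not, Right circuit down=not → not all inputs occur → does not occur.
System A down [OR]: Upper selector valve is inoperative=not, #2 engine-driven pump faulted=occurs → at least one input occurs → occurs.
Standby system lost [OR]: Secondary PTU is out=not, Case drain is down=not, Right return filter 2 fails=not → no input occurs → does not occur.
System B 2 lost [OR]: Pressure line 2 stuck=not, A reservoir 2 malfunctions=not → no input occurs → does not occur.
Left circuit 2 unavailable [OR]: System A down=occurs, Standby system lost=not, System B 2 lost=not → at least one input occurs → occurs.
Aircraft hydraulic pressure lost [OR]: Left circuit fails=not, PTU path fails=not, Left circuit 2 unavailable=occurs → at least one input occurs → occurs.

Yes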